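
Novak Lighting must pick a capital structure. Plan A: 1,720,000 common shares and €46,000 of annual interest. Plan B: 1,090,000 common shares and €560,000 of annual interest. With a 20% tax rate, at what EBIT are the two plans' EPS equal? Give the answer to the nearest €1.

Set EPS_A = EPS_B: (EBIT − €46,000)(1 − 0.20) ÷ 1,720,000 = (EBIT − €560,000)(1 − 0.20) ÷ 1,090,000.
Cancelling (1 − t) and cross-multiplying: 1,090,000·(EBIT − 46,000) = 1,720,000·(EBIT − 560,000).
Solving, EBIT = (560,000·1,720,000 − 46,000·1,090,000) / (1,720,000 − 1,090,000) = 913,060,000,000 / 630,000 = 1,449,301.59.

€1,449,302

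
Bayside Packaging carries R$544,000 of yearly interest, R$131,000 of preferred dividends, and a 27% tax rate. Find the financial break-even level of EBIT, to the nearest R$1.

Preferred dividends are paid after tax, so their pre-tax equivalent is R$131,000 ÷ (1 − 0.27) = R$179,452.05.
EPS = 0 when EBIT covers interest plus the pre-tax preferred burden: R$544,000 + R$179,452.05 = R$723,452.05.

R$723,452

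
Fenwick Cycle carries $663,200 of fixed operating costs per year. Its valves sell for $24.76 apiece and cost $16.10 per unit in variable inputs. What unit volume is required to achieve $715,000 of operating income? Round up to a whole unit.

Unit CM = price − variable cost = $24.76 − $16.10 = $8.66.
Units = (FC + target) / CM = ($663,200 + $715,000) / $8.66 = 159,145.50, so 159,146 valves.

159,146 valves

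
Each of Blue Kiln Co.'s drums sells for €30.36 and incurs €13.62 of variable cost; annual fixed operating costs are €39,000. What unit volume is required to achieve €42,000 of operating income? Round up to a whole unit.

4,839 drums

Each unit contributes €30.36 − €13.62 = €16.74.
Required volume = (fixed costs + target profit) ÷ CM = (€39,000 + €42,000) ÷ €16.74 = 4,838.71, so 4,839 drums.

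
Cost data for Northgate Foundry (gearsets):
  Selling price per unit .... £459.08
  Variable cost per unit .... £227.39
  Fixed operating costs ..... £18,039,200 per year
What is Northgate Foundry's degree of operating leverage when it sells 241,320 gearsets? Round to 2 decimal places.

At 241,320 units, contribution = 241,320 × £231.69 = £55,911,430.80.
Operating income = contribution − fixed costs = £55,911,430.80 − £18,039,200 = £37,872,230.80.
Degree of operating leverage = £55,911,430.80 / £37,872,230.80 = 1.4763.

1.48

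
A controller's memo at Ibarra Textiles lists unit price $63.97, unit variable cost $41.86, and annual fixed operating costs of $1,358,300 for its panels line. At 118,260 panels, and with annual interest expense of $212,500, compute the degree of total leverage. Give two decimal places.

2.50

Total contribution margin = 118,260 × $22.11 = $2,614,728.60.
EBIT = $2,614,728.60 − $1,358,300 = $1,256,428.60. Interest = $212,500.00, so EBIT − I = $1,043,928.60.
DCL = contribution ÷ (EBIT − I) = $2,614,728.60 ÷ $1,043,928.60 = 2.5047.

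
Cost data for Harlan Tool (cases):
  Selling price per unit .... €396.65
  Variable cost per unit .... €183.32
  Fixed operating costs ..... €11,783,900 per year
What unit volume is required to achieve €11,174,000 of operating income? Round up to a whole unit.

107,617 cases

Each unit contributes €396.65 − €183.32 = €213.33.
Units = (FC + target) / CM = (€11,783,900 + €11,174,000) / €213.33 = 107,616.84, so 107,617 cases.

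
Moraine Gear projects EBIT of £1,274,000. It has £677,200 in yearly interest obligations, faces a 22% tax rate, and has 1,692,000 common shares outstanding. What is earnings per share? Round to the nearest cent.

Pre-tax income = £1,274,000 − £677,200.00 = £596,800.00.
Net income = £596,800.00 × (1 − 0.22) = £465,504.00.
Per share: £465,504.00 / 1,692,000 shares = £0.28.

£0.28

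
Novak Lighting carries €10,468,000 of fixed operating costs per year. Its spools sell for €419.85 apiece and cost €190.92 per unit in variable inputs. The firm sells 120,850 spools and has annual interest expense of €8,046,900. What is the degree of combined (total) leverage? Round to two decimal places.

Contribution at this volume is 120,850 × €228.93 = €27,666,190.50.
Subtracting fixed costs: EBIT = €27,666,190.50 − €10,468,000 = €17,198,190.50. Interest = €8,046,900.00, so EBIT − I = €9,151,290.50.
DCL = contribution ÷ (EBIT − I) = €27,666,190.50 ÷ €9,151,290.50 = 3.0232.

3.02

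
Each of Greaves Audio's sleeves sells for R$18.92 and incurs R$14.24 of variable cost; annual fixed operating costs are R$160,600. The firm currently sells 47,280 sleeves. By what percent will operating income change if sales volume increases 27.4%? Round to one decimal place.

At 47,280 units, contribution = 47,280 × R$4.68 = R$221,270.40.
Operating income = contribution − fixed costs = R$221,270.40 − R$160,600 = R$60,670.40.
Degree of operating leverage = R$221,270.40 / R$60,670.40 = 3.6471.
Operating income changes by 3.6471 × +27.4% = +99.9%.

+99.9%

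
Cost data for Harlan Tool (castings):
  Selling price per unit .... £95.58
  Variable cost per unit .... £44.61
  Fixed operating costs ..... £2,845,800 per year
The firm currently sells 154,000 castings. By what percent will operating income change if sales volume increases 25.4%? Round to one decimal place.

+39.8%

Contribution at this volume is 154,000 × £50.97 = £7,849,380.00.
Operating income = contribution − fixed costs = £7,849,380.00 − £2,845,800 = £5,003,580.00.
DOL = contribution ÷ EBIT = £7,849,380.00 ÷ £5,003,580.00 = 1.5688.
Operating income changes by 1.5688 × +25.4% = +39.8%.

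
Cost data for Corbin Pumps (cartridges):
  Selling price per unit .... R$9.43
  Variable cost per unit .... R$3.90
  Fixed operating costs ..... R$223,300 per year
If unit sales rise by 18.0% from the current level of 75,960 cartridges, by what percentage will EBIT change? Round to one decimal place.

Total contribution margin = 75,960 × R$5.53 = R$420,058.80.
Subtracting fixed costs: EBIT = R$420,058.80 − R$223,300 = R$196,758.80.
So DOL = total CM / EBIT = R$420,058.80 / R$196,758.80 = 2.1349.
%ΔEBIT = DOL × %ΔSales = 2.1349 × +18.0% = +38.4%.

+38.4%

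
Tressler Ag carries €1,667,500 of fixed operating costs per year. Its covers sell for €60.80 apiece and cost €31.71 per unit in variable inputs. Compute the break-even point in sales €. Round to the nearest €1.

€3,485,184

Contribution margin per unit = €60.80 − €31.71 = €29.09, a CM ratio of €29.09 ÷ €60.80 = 0.4785.
Break-even revenue = fixed costs × price ÷ CM = €1,667,500 × €60.80 ÷ €29.09 = €3,485,184.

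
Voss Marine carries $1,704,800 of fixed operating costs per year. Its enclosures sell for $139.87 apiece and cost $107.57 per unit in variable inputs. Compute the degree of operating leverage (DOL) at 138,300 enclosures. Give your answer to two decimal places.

1.62

Total contribution margin = 138,300 × $32.30 = $4,467,090.00.
EBIT = $4,467,090.00 − $1,704,800 = $2,762,290.00.
Degree of operating leverage = $4,467,090.00 / $2,762,290.00 = 1.6172.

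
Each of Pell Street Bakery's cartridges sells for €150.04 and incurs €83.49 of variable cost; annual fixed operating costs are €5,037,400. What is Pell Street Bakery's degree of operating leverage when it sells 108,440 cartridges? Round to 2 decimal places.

3.31

At 108,440 units, contribution = 108,440 × €66.55 = €7,216,682.00.
Operating income = contribution − fixed costs = €7,216,682.00 − €5,037,400 = €2,179,282.00.
DOL = contribution ÷ EBIT = €7,216,682.00 ÷ €2,179,282.00 = 3.3115.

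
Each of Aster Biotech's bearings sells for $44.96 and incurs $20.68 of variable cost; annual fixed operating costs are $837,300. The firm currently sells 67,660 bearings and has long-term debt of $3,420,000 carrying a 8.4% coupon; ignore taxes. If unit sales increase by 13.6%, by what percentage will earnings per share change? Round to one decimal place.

+43.1%

Contribution at this volume is 67,660 × $24.28 = $1,642,784.80.
EBIT = $1,642,784.80 − $837,300 = $805,484.80.
After interest of $287,280.00, pre-tax earnings = $518,204.80.
Degree of combined leverage = contribution ÷ (EBIT − I) = $1,642,784.80 ÷ $518,204.80 = 3.1701.
%ΔEPS = DCL × %ΔSales = 3.1701 × +13.6% = +43.1%.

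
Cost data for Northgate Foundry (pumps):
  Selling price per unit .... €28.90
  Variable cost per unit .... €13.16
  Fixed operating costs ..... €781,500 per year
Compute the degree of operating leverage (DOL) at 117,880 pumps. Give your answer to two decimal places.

Contribution at this volume is 117,880 × €15.74 = €1,855,431.20.
Operating income = contribution − fixed costs = €1,855,431.20 − €781,500 = €1,073,931.20.
DOL = contribution ÷ EBIT = €1,855,431.20 ÷ €1,073,931.20 = 1.7277.

1.73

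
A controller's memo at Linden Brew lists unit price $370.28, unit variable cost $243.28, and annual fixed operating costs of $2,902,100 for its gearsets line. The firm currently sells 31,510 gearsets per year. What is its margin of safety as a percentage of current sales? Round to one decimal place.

Unit CM = price − variable cost = $370.28 − $243.28 = $127.00. Break-even units = $2,902,100 ÷ $127.00 = 22,851.18; break-even revenue = 22,851.18 × $370.28 = $8,461,335.34.
Actual sales revenue = 31,510 × $370.28 = $11,667,522.80.
Margin of safety = ($11,667,522.80 − $8,461,335.34) ÷ $11,667,522.80 = 27.5%.

27.5%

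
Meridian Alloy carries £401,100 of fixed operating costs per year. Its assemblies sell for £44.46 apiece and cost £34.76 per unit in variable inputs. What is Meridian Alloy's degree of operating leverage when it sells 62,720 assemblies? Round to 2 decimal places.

At 62,720 units, contribution = 62,720 × £9.70 = £608,384.00.
Operating income = contribution − fixed costs = £608,384.00 − £401,100 = £207,284.00.
So DOL = total CM / EBIT = £608,384.00 / £207,284.00 = 2.9350.

2.94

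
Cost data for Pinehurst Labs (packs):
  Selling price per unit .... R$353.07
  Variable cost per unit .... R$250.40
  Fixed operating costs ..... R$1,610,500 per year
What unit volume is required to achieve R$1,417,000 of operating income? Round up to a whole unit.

29,488 packs

Contribution margin per unit = R$353.07 − R$250.40 = R$102.67.
Need Q such that Q × R$102.67 − R$1,610,500 = R$1,417,000, i.e. Q = R$3,027,500 / R$102.67 = 29,487.68 → 29,488.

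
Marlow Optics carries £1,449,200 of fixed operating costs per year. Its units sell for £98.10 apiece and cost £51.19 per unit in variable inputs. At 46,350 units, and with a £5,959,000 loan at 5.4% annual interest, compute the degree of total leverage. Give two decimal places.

Contribution at this volume is 46,350 × £46.91 = £2,174,278.50.
Operating income = contribution − fixed costs = £2,174,278.50 − £1,449,200 = £725,078.50. Interest = £321,786.00, so EBIT − I = £403,292.50.
DCL = contribution ÷ (EBIT − I) = £2,174,278.50 ÷ £403,292.50 = 5.3913.

5.39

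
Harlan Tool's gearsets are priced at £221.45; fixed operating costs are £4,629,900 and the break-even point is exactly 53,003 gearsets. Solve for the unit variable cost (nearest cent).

At break-even, FC = Q × (P − VC), so P − VC = £4,629,900 ÷ 53,003 = £87.3517.
Variable cost per unit = £221.45 − £87.3517 = £134.10.

£134.10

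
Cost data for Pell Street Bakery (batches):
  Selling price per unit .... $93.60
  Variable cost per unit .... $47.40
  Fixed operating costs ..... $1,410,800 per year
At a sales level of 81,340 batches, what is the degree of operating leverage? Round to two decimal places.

1.60

Contribution at this volume is 81,340 × $46.20 = $3,757,908.00.
EBIT = $3,757,908.00 − $1,410,800 = $2,347,108.00.
DOL = contribution ÷ EBIT = $3,757,908.00 ÷ $2,347,108.00 = 1.6011.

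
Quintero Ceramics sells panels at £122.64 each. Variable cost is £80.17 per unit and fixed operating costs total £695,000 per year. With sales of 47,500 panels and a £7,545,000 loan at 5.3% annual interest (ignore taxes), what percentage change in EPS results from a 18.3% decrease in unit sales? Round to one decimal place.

-40.0%

At 47,500 units, contribution = 47,500 × £42.47 = £2,017,325.00.
Subtracting fixed costs: EBIT = £2,017,325.00 − £695,000 = £1,322,325.00.
Interest = £399,885.00, so EBIT − I = £922,440.00.
Degree of combined leverage = contribution ÷ (EBIT − I) = £2,017,325.00 ÷ £922,440.00 = 2.1869.
%ΔEPS = DCL × %ΔSales = 2.1869 × -18.3% = -40.0%.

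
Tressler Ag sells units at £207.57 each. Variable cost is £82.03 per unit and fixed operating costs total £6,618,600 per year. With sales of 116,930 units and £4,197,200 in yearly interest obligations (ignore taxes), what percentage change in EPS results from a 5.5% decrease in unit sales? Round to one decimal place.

-20.9%

Contribution at this volume is 116,930 × £125.54 = £14,679,392.20.
EBIT = £14,679,392.20 − £6,618,600 = £8,060,792.20.
Interest = £4,197,200.00, so EBIT − I = £3,863,592.20.
DCL = total CM / (EBIT − I) = £14,679,392.20 / £3,863,592.20 = 3.7994.
%ΔEPS = DCL × %ΔSales = 3.7994 × -5.5% = -20.9%.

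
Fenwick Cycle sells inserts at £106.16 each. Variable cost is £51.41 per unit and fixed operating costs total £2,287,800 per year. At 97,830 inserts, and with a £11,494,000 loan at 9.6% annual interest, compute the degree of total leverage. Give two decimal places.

2.73

At 97,830 units, contribution = 97,830 × £54.75 = £5,356,192.50.
EBIT = £5,356,192.50 − £2,287,800 = £3,068,392.50. Interest = £1,103,424.00, so EBIT − I = £1,964,968.50.
DCL = contribution ÷ (EBIT − I) = £5,356,192.50 ÷ £1,964,968.50 = 2.7258.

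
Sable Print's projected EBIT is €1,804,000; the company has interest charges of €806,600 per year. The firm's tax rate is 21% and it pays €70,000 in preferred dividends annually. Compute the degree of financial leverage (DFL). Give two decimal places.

Interest = €806,600.00.
Preferred dividends grossed up pre-tax: €70,000 / (1 − 0.21) = €88,607.59.
DFL = EBIT ÷ [EBIT − I − D_p/(1−t)] = €1,804,000 ÷ [€1,804,000 − €806,600.00 − €88,607.59] = €1,804,000 ÷ €908,792.41 = 1.9851.

1.99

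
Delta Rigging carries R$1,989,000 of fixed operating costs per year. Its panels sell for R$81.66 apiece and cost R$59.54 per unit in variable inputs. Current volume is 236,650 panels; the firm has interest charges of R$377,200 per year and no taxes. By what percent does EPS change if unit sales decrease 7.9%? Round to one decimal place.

-14.4%

At 236,650 units, contribution = 236,650 × R$22.12 = R$5,234,698.00.
EBIT = R$5,234,698.00 − R$1,989,000 = R$3,245,698.00.
After interest of R$377,200.00, pre-tax earnings = R$2,868,498.00.
Degree of combined leverage = contribution ÷ (EBIT − I) = R$5,234,698.00 ÷ R$2,868,498.00 = 1.8249.
EPS therefore changes by 1.8249 × (-7.9%) = -14.4%.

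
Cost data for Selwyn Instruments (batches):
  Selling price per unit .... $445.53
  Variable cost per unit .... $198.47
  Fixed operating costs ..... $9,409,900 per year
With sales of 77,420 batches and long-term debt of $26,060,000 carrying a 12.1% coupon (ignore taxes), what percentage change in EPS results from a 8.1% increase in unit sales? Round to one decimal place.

+23.6%

At 77,420 units, contribution = 77,420 × $247.06 = $19,127,385.20.
EBIT = $19,127,385.20 − $9,409,900 = $9,717,485.20.
Interest = $3,153,260.00, so EBIT − I = $6,564,225.20.
Degree of combined leverage = contribution ÷ (EBIT − I) = $19,127,385.20 ÷ $6,564,225.20 = 2.9139.
EPS therefore changes by 2.9139 × (+8.1%) = +23.6%.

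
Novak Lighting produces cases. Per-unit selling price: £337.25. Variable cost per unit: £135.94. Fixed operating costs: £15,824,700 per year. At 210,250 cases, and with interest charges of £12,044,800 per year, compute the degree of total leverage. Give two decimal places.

Contribution at this volume is 210,250 × £201.31 = £42,325,427.50.
Operating income = contribution − fixed costs = £42,325,427.50 − £15,824,700 = £26,500,727.50. Interest = £12,044,800.00.
DOL = £42,325,427.50 ÷ £26,500,727.50 = 1.5971; DFL = £26,500,727.50 ÷ £14,455,927.50 = 1.8332.
Combined leverage = 1.5971 × 1.8332 = 2.9278.

2.93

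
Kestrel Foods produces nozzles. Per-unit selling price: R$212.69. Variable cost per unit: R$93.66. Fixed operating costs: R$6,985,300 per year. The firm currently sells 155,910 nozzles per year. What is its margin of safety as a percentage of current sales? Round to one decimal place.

62.4%

Each unit contributes R$212.69 − R$93.66 = R$119.03. Break-even units = R$6,985,300 ÷ R$119.03 = 58,685.21; break-even revenue = 58,685.21 × R$212.69 = R$12,481,756.34.
Current sales = 155,910 × R$212.69 = R$33,160,497.90.
Margin of safety = (R$33,160,497.90 − R$12,481,756.34) ÷ R$33,160,497.90 = 62.4%.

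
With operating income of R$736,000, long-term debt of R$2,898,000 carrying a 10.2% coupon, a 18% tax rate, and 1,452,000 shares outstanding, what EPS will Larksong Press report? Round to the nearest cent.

Pre-tax income = R$736,000 − R$295,596.00 = R$440,404.00.
After tax at 18%: net income = R$440,404.00 × 0.82 = R$361,131.28.
Per share: R$361,131.28 / 1,452,000 shares = R$0.25.

R$0.25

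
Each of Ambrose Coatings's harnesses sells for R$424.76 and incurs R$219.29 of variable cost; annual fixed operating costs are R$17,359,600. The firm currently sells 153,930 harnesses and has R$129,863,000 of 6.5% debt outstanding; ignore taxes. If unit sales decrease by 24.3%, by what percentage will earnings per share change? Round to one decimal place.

-131.9%

At 153,930 units, contribution = 153,930 × R$205.47 = R$31,627,997.10.
Subtracting fixed costs: EBIT = R$31,627,997.10 − R$17,359,600 = R$14,268,397.10.
Interest = R$8,441,095.00, so EBIT − I = R$5,827,302.10.
DCL = total CM / (EBIT − I) = R$31,627,997.10 / R$5,827,302.10 = 5.4276.
EPS therefore changes by 5.4276 × (-24.3%) = -131.9%.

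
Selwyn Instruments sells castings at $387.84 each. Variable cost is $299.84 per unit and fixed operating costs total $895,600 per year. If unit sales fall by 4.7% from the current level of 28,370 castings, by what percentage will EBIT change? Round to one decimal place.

Contribution at this volume is 28,370 × $88.00 = $2,496,560.00.
EBIT = $2,496,560.00 − $895,600 = $1,600,960.00.
DOL = contribution ÷ EBIT = $2,496,560.00 ÷ $1,600,960.00 = 1.5594.
So EBIT moves 1.5594 × (-4.7%) = -7.3%.

-7.3%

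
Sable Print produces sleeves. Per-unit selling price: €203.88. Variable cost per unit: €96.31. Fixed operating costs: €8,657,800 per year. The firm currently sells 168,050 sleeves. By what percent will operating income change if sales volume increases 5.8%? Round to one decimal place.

Total contribution margin = 168,050 × €107.57 = €18,077,138.50.
Operating income = contribution − fixed costs = €18,077,138.50 − €8,657,800 = €9,419,338.50.
So DOL = total CM / EBIT = €18,077,138.50 / €9,419,338.50 = 1.9192.
%ΔEBIT = DOL × %ΔSales = 1.9192 × +5.8% = +11.1%.

+11.1%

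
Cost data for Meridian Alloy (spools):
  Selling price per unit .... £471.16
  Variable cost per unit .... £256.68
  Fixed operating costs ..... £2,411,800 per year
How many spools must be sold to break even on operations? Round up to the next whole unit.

Contribution margin per unit = £471.16 − £256.68 = £214.48.
Break-even Q = £2,411,800 / £214.48 = 11,244.87 → 11,245 spools.

11,245 spools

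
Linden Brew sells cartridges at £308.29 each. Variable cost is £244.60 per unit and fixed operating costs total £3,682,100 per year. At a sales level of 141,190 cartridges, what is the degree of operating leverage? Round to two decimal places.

At 141,190 units, contribution = 141,190 × £63.69 = £8,992,391.10.
Operating income = contribution − fixed costs = £8,992,391.10 − £3,682,100 = £5,310,291.10.
So DOL = total CM / EBIT = £8,992,391.10 / £5,310,291.10 = 1.6934.

1.69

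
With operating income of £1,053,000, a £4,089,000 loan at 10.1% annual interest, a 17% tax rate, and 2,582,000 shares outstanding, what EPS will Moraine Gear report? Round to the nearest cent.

Interest = £412,989.00, so EBT = £1,053,000 − £412,989.00 = £640,011.00.
After tax at 17%: net income = £640,011.00 × 0.83 = £531,209.13.
EPS = £531,209.13 ÷ 2,582,000 = £0.21.

£0.21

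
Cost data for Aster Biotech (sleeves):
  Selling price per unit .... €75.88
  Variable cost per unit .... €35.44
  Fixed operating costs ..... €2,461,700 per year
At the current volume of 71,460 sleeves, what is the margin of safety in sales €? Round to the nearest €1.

Unit CM = price − variable cost = €75.88 − €35.44 = €40.44. Break-even units = €2,461,700 ÷ €40.44 = 60,872.90; break-even revenue = 60,872.90 × €75.88 = €4,619,035.51.
Current sales = 71,460 × €75.88 = €5,422,384.80.
Margin of safety = €5,422,384.80 − €4,619,035.51 = €803,349.

€803,349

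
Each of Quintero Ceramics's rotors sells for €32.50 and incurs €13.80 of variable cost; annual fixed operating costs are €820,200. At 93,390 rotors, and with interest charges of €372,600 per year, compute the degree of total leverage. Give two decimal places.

Contribution at this volume is 93,390 × €18.70 = €1,746,393.00.
Subtracting fixed costs: EBIT = €1,746,393.00 − €820,200 = €926,193.00. Interest = €372,600.00.
DOL = €1,746,393.00 ÷ €926,193.00 = 1.8856; DFL = €926,193.00 ÷ €553,593.00 = 1.6731.
Combined leverage = 1.8856 × 1.6731 = 3.1548.

3.15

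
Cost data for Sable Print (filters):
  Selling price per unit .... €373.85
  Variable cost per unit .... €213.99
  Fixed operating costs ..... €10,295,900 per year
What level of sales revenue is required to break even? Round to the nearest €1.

€24,078,082

Contribution margin per unit = €373.85 − €213.99 = €159.86, a CM ratio of €159.86 ÷ €373.85 = 0.4276.
Break-even revenue = fixed costs × price ÷ CM = €10,295,900 × €373.85 ÷ €159.86 = €24,078,082.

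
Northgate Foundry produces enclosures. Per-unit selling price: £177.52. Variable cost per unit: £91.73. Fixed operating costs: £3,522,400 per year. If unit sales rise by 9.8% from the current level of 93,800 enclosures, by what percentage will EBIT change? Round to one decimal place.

+17.4%

At 93,800 units, contribution = 93,800 × £85.79 = £8,047,102.00.
Subtracting fixed costs: EBIT = £8,047,102.00 − £3,522,400 = £4,524,702.00.
DOL = contribution ÷ EBIT = £8,047,102.00 ÷ £4,524,702.00 = 1.7785.
%ΔEBIT = DOL × %ΔSales = 1.7785 × +9.8% = +17.4%.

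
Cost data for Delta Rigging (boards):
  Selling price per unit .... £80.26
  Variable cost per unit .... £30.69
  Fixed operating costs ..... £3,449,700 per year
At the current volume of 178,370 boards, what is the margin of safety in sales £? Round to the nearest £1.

Contribution margin per unit = £80.26 − £30.69 = £49.57. Break-even units = £3,449,700 ÷ £49.57 = 69,592.50; break-even revenue = 69,592.50 × £80.26 = £5,585,493.69.
Current sales = 178,370 × £80.26 = £14,315,976.20.
Margin of safety = £14,315,976.20 − £5,585,493.69 = £8,730,483.

£8,730,483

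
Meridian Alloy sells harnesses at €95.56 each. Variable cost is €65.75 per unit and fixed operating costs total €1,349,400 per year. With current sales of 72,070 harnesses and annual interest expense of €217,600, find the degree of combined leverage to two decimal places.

3.70

Total contribution margin = 72,070 × €29.81 = €2,148,406.70.
Subtracting fixed costs: EBIT = €2,148,406.70 − €1,349,400 = €799,006.70. Interest = €217,600.00.
DOL = €2,148,406.70 ÷ €799,006.70 = 2.6888; DFL = €799,006.70 ÷ €581,406.70 = 1.3743.
DCL = DOL × DFL = 2.6888 × 1.3743 = 3.6952.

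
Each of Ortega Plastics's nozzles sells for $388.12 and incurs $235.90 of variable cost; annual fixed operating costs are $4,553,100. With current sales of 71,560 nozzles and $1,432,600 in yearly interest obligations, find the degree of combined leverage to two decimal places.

At 71,560 units, contribution = 71,560 × $152.22 = $10,892,863.20.
Operating income = contribution − fixed costs = $10,892,863.20 − $4,553,100 = $6,339,763.20. Interest = $1,432,600.00, so EBIT − I = $4,907,163.20.
Degree of total leverage = total CM / (EBIT − interest) = $10,892,863.20 / $4,907,163.20 = 2.2198.

2.22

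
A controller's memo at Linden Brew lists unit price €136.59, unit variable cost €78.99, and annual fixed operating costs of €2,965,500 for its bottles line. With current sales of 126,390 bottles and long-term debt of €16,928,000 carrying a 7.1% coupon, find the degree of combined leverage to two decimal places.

2.34

Contribution at this volume is 126,390 × €57.60 = €7,280,064.00.
Operating income = contribution − fixed costs = €7,280,064.00 − €2,965,500 = €4,314,564.00. Interest = €1,201,888.00, so EBIT − I = €3,112,676.00.
Degree of total leverage = total CM / (EBIT − interest) = €7,280,064.00 / €3,112,676.00 = 2.3388.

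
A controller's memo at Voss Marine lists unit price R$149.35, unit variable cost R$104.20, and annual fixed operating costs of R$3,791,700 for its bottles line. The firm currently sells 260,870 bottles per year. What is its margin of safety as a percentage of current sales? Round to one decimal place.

Unit CM = price − variable cost = R$149.35 − R$104.20 = R$45.15. Break-even units = R$3,791,700 ÷ R$45.15 = 83,980.07; break-even revenue = 83,980.07 × R$149.35 = R$12,542,422.92.
Current sales = 260,870 × R$149.35 = R$38,960,934.50.
Margin of safety = (R$38,960,934.50 − R$12,542,422.92) ÷ R$38,960,934.50 = 67.8%.

67.8%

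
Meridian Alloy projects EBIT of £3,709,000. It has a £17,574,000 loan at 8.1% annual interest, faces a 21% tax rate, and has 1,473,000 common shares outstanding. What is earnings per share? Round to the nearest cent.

Pre-tax income = £3,709,000 − £1,423,494.00 = £2,285,506.00.
Net income = £2,285,506.00 × (1 − 0.21) = £1,805,549.74.
EPS = £1,805,549.74 ÷ 1,473,000 = £1.23.

£1.23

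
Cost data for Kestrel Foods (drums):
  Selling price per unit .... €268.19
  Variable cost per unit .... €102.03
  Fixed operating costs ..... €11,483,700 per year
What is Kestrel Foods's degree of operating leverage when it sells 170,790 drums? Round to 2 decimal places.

1.68

Total contribution margin = 170,790 × €166.16 = €28,378,466.40.
Subtracting fixed costs: EBIT = €28,378,466.40 − €11,483,700 = €16,894,766.40.
DOL = contribution ÷ EBIT = €28,378,466.40 ÷ €16,894,766.40 = 1.6797.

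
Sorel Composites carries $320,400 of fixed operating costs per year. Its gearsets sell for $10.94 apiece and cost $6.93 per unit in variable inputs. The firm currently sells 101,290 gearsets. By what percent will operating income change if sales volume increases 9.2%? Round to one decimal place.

+43.6%

Total contribution margin = 101,290 × $4.01 = $406,172.90.
EBIT = $406,172.90 − $320,400 = $85,772.90.
DOL = contribution ÷ EBIT = $406,172.90 ÷ $85,772.90 = 4.7354.
%ΔEBIT = DOL × %ΔSales = 4.7354 × +9.2% = +43.6%.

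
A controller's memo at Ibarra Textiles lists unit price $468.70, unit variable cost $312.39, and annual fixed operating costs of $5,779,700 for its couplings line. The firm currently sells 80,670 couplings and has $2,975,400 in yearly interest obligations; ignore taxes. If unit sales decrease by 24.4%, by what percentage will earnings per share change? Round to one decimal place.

-79.8%

At 80,670 units, contribution = 80,670 × $156.31 = $12,609,527.70.
Operating income = contribution − fixed costs = $12,609,527.70 − $5,779,700 = $6,829,827.70.
After interest of $2,975,400.00, pre-tax earnings = $3,854,427.70.
Degree of combined leverage = contribution ÷ (EBIT − I) = $12,609,527.70 ÷ $3,854,427.70 = 3.2714.
%ΔEPS = DCL × %ΔSales = 3.2714 × -24.4% = -79.8%.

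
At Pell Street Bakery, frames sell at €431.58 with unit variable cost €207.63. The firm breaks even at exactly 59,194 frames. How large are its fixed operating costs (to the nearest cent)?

€13,256,496.30

Contribution margin per unit = €431.58 − €207.63 = €223.95.
Fixed costs = break-even units × CM = 59,194 × €223.95 = €13,256,496.30.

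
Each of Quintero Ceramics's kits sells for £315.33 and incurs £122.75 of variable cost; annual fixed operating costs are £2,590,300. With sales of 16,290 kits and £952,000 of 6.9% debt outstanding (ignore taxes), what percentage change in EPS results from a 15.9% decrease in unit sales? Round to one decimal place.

-103.7%

Contribution at this volume is 16,290 × £192.58 = £3,137,128.20.
EBIT = £3,137,128.20 − £2,590,300 = £546,828.20.
After interest of £65,688.00, pre-tax earnings = £481,140.20.
Degree of combined leverage = contribution ÷ (EBIT − I) = £3,137,128.20 ÷ £481,140.20 = 6.5202.
%ΔEPS = DCL × %ΔSales = 6.5202 × -15.9% = -103.7%.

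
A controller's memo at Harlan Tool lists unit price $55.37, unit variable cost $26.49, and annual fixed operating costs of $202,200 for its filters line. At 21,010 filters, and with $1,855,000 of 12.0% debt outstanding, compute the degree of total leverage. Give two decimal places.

3.33

Total contribution margin = 21,010 × $28.88 = $606,768.80.
Subtracting fixed costs: EBIT = $606,768.80 − $202,200 = $404,568.80. Interest = $222,600.00.
DOL = $606,768.80 ÷ $404,568.80 = 1.4998; DFL = $404,568.80 ÷ $181,968.80 = 2.2233.
Combined leverage = 1.4998 × 2.2233 = 3.3345.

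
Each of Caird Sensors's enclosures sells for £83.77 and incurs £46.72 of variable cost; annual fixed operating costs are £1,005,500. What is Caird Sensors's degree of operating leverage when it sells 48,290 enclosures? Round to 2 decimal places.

Total contribution margin = 48,290 × £37.05 = £1,789,144.50.
Operating income = contribution − fixed costs = £1,789,144.50 − £1,005,500 = £783,644.50.
Degree of operating leverage = £1,789,144.50 / £783,644.50 = 2.2831.

2.28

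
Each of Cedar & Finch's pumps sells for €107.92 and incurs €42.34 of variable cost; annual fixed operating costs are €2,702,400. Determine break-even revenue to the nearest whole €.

€4,447,133

Contribution margin per unit = €107.92 − €42.34 = €65.58, a CM ratio of €65.58 ÷ €107.92 = 0.6077.
Break-even sales = FC ÷ CM ratio = €2,702,400 × €107.92 / €65.58 = €4,447,133.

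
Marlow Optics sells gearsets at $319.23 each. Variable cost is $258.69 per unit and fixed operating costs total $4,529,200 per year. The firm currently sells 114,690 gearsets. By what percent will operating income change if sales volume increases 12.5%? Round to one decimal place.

+36.0%

Total contribution margin = 114,690 × $60.54 = $6,943,332.60.
Operating income = contribution − fixed costs = $6,943,332.60 − $4,529,200 = $2,414,132.60.
Degree of operating leverage = $6,943,332.60 / $2,414,132.60 = 2.8761.
So EBIT moves 2.8761 × (+12.5%) = +36.0%.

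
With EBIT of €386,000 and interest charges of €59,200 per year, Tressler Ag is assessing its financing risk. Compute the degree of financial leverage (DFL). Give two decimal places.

Annual interest charges come to €59,200.00.
DFL = EBIT ÷ (EBIT − I) = €386,000 ÷ (€386,000 − €59,200.00) = €386,000 ÷ €326,800.00 = 1.1812.

1.18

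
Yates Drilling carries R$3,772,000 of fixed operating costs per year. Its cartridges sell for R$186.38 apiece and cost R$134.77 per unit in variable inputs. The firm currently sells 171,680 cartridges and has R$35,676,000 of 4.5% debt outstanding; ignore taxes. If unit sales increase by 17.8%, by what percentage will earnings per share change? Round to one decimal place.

At 171,680 units, contribution = 171,680 × R$51.61 = R$8,860,404.80.
Operating income = contribution − fixed costs = R$8,860,404.80 − R$3,772,000 = R$5,088,404.80.
After interest of R$1,605,420.00, pre-tax earnings = R$3,482,984.80.
Degree of combined leverage = contribution ÷ (EBIT − I) = R$8,860,404.80 ÷ R$3,482,984.80 = 2.5439.
EPS therefore changes by 2.5439 × (+17.8%) = +45.3%.

+45.3%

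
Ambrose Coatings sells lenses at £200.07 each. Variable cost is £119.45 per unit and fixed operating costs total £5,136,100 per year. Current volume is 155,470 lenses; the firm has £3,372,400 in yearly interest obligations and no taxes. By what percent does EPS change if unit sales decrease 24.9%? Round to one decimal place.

-77.5%

At 155,470 units, contribution = 155,470 × £80.62 = £12,533,991.40.
EBIT = £12,533,991.40 − £5,136,100 = £7,397,891.40.
Interest = £3,372,400.00, so EBIT − I = £4,025,491.40.
Degree of combined leverage = contribution ÷ (EBIT − I) = £12,533,991.40 ÷ £4,025,491.40 = 3.1137.
%ΔEPS = DCL × %ΔSales = 3.1137 × -24.9% = -77.5%.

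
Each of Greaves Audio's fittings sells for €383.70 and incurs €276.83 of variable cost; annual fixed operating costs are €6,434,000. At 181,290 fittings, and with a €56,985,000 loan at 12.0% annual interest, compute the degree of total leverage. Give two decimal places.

Contribution at this volume is 181,290 × €106.87 = €19,374,462.30.
Operating income = contribution − fixed costs = €19,374,462.30 − €6,434,000 = €12,940,462.30. Interest = €6,838,200.00, so EBIT − I = €6,102,262.30.
DCL = contribution ÷ (EBIT − I) = €19,374,462.30 ÷ €6,102,262.30 = 3.1750.

3.17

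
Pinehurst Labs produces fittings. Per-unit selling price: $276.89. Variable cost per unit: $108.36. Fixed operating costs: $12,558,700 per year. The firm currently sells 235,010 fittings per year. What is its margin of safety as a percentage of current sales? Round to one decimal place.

Each unit contributes $276.89 − $108.36 = $168.53. Break-even units = $12,558,700 ÷ $168.53 = 74,519.08; break-even revenue = 74,519.08 × $276.89 = $20,633,587.15.
Current sales = 235,010 × $276.89 = $65,071,918.90.
Margin of safety = ($65,071,918.90 − $20,633,587.15) ÷ $65,071,918.90 = 68.3%.

68.3%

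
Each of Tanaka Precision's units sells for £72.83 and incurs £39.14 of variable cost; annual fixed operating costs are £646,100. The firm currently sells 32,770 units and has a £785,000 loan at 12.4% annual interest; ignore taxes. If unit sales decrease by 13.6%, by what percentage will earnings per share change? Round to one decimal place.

-41.6%

At 32,770 units, contribution = 32,770 × £33.69 = £1,104,021.30.
Subtracting fixed costs: EBIT = £1,104,021.30 − £646,100 = £457,921.30.
Interest = £97,340.00, so EBIT − I = £360,581.30.
DCL = total CM / (EBIT − I) = £1,104,021.30 / £360,581.30 = 3.0618.
EPS therefore changes by 3.0618 × (-13.6%) = -41.6%.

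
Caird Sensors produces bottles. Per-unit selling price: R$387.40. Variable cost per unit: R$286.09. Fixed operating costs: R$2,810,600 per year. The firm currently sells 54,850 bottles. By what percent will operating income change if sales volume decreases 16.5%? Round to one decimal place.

Total contribution margin = 54,850 × R$101.31 = R$5,556,853.50.
Subtracting fixed costs: EBIT = R$5,556,853.50 − R$2,810,600 = R$2,746,253.50.
DOL = contribution ÷ EBIT = R$5,556,853.50 ÷ R$2,746,253.50 = 2.0234.
%ΔEBIT = DOL × %ΔSales = 2.0234 × -16.5% = -33.4%.

-33.4%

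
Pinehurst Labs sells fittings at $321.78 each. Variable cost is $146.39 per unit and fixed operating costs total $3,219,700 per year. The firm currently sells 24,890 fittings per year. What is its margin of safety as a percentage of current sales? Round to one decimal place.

Unit CM = price − variable cost = $321.78 − $146.39 = $175.39. Break-even units = $3,219,700 ÷ $175.39 = 18,357.37; break-even revenue = 18,357.37 × $321.78 = $5,907,036.13.
Current sales = 24,890 × $321.78 = $8,009,104.20.
Margin of safety = ($8,009,104.20 − $5,907,036.13) ÷ $8,009,104.20 = 26.2%.

26.2%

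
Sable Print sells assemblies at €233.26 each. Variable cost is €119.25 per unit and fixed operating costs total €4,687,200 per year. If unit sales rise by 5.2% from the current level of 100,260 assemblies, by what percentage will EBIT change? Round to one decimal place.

Total contribution margin = 100,260 × €114.01 = €11,430,642.60.
Operating income = contribution − fixed costs = €11,430,642.60 − €4,687,200 = €6,743,442.60.
Degree of operating leverage = €11,430,642.60 / €6,743,442.60 = 1.6951.
%ΔEBIT = DOL × %ΔSales = 1.6951 × +5.2% = +8.8%.

+8.8%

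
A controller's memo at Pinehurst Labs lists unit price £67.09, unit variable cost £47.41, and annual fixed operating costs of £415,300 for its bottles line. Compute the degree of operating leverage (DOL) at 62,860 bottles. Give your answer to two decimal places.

1.51

Contribution at this volume is 62,860 × £19.68 = £1,237,084.80.
Operating income = contribution − fixed costs = £1,237,084.80 − £415,300 = £821,784.80.
Degree of operating leverage = £1,237,084.80 / £821,784.80 = 1.5054.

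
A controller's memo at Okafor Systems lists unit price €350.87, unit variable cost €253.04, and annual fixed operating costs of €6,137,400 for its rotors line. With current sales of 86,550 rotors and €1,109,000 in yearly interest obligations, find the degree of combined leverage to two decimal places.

At 86,550 units, contribution = 86,550 × €97.83 = €8,467,186.50.
Operating income = contribution − fixed costs = €8,467,186.50 − €6,137,400 = €2,329,786.50. Interest = €1,109,000.00, so EBIT − I = €1,220,786.50.
DCL = contribution ÷ (EBIT − I) = €8,467,186.50 ÷ €1,220,786.50 = 6.9358.

6.94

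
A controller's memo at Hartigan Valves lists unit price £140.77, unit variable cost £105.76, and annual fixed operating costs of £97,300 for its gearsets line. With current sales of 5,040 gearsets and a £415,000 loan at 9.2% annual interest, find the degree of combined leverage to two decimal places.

4.31

Total contribution margin = 5,040 × £35.01 = £176,450.40.
EBIT = £176,450.40 − £97,300 = £79,150.40. Interest = £38,180.00.
DOL = £176,450.40 ÷ £79,150.40 = 2.2293; DFL = £79,150.40 ÷ £40,970.40 = 1.9319.
Combined leverage = 2.2293 × 1.9319 = 4.3068.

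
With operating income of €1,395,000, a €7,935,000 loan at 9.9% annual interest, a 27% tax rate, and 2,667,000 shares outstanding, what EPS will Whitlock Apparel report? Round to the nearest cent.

Pre-tax income = €1,395,000 − €785,565.00 = €609,435.00.
Net income = €609,435.00 × (1 − 0.27) = €444,887.55.
EPS = €444,887.55 ÷ 2,667,000 = €0.17.

€0.17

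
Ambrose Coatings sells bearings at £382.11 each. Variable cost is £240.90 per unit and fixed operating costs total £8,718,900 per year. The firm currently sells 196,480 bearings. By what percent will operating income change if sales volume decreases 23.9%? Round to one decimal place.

-34.9%

Contribution at this volume is 196,480 × £141.21 = £27,744,940.80.
Operating income = contribution − fixed costs = £27,744,940.80 − £8,718,900 = £19,026,040.80.
DOL = contribution ÷ EBIT = £27,744,940.80 ÷ £19,026,040.80 = 1.4583.
%ΔEBIT = DOL × %ΔSales = 1.4583 × -23.9% = -34.9%.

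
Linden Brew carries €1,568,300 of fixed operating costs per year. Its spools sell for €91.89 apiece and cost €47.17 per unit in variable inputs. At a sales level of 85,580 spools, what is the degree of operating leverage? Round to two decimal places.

Total contribution margin = 85,580 × €44.72 = €3,827,137.60.
EBIT = €3,827,137.60 − €1,568,300 = €2,258,837.60.
DOL = contribution ÷ EBIT = €3,827,137.60 ÷ €2,258,837.60 = 1.6943.

1.69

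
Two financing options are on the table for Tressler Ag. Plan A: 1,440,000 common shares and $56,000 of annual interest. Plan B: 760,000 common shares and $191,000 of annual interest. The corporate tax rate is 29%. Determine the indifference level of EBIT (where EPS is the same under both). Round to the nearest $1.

$341,882

At indifference, (EBIT − 56,000)(1 − t)/1,440,000 = (EBIT − 191,000)(1 − t)/760,000.
The (1 − t) factor cancels: (EBIT − 56,000) × 760,000 = (EBIT − 191,000) × 1,440,000.
Solving, EBIT = (191,000·1,440,000 − 56,000·760,000) / (1,440,000 − 760,000) = 232,480,000,000 / 680,000 = 341,882.35.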